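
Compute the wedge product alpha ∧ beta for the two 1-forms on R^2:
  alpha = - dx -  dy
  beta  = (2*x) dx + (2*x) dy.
alpha ∧ beta = 0

Distribute the wedge, using dx_i ∧ dx_j = -dx_j ∧ dx_i and dx_i ∧ dx_i = 0. For each pair (i, j) with i < j, the coefficient of dx_i ∧ dx_j in alpha ∧ beta is (alpha_i * beta_j - alpha_j * beta_i). Collecting: alpha ∧ beta = 0.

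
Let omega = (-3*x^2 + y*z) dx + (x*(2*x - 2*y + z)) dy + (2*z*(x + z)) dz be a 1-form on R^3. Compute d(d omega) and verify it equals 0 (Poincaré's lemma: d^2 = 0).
d(d omega) = 0

Step 1: d omega = sum_{i<j} (∂f_j/∂x_i - ∂f_i/∂x_j) dx_i ∧ dx_j:
  coeff of dx ∧ dy: 4*x - 2*y
  coeff of dx ∧ dz: -y + 2*z
  coeff of dy ∧ dz: -x
Step 2: Apply d again to each 2-form coefficient. The only possible 3-form in R^3 is dx ∧ dy ∧ dz, with coefficient
  ∂(coeff of dy∧dz)/∂x - ∂(coeff of dx∧dz)/∂y + ∂(coeff of dx∧dy)/∂z
  = ∂/∂x (-x) - ∂/∂y (-y + 2*z) + ∂/∂z (4*x - 2*y).
Each of these terms simplifies to sums of mixed partials that cancel in pairs. The result is 0 (by equality of mixed partials for smooth functions — Schwarz / Clairaut).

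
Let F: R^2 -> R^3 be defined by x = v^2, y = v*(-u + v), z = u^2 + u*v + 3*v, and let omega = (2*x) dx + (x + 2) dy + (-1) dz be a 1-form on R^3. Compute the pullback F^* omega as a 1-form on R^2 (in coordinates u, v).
F^* omega = (-2*u - v^3 - 3*v) du + (-u*v^2 - 3*u + 6*v^3 + 4*v - 3) dv

Using F^*(f dg) = (f ∘ F) d(g ∘ F), substitute each coordinate x_i by F_i(u, v) in f_i, and replace dx_i by d F_i = (∂F_i/∂u) du + (∂F_i/∂v) dv.
  For the x component: f_1(F) = 2*v^2; d F_1 = (0) du + (2*v) dv
  For the y component: f_2(F) = v^2 + 2; d F_2 = (-v) du + (-u + 2*v) dv
  For the z component: f_3(F) = -1; d F_3 = (2*u + v) du + (u + 3) dv
Combining and collecting du, dv coefficients:
  coeff of du: -2*u - v^3 - 3*v
  coeff of dv: -u*v^2 - 3*u + 6*v^3 + 4*v - 3
F^* omega = (-2*u - v^3 - 3*v) du + (-u*v^2 - 3*u + 6*v^3 + 4*v - 3) dv.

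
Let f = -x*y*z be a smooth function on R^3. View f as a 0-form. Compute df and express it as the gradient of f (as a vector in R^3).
df = (-y*z) dx + (-x*z) dy + (-x*y) dz; grad f = (-y*z, -x*z, -x*y)

For a 0-form f, d f = (∂f/∂x) dx + (∂f/∂y) dy + (∂f/∂z) dz. The components of the vector representation are exactly the entries of grad f in Cartesian coordinates:
  ∂f/∂x = -y*z
  ∂f/∂y = -x*z
  ∂f/∂z = -x*y.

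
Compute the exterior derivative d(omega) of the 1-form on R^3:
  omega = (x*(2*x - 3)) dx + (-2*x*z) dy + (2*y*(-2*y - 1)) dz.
d(omega) = (-2*z) dx ∧ dy + (2*x - 8*y - 2) dy ∧ dz

For a 1-form omega = sum_i f_i dx_i, the exterior derivative is
  d(omega) = sum_{i < j} (∂f_j/∂x_i - ∂f_i/∂x_j) dx_i ∧ dx_j.
  coefficient of dx ∧ dy: ∂f_2/∂x - ∂f_1/∂y = ∂(-2*x*z)/∂x - ∂(x*(2*x - 3))/∂y = -2*z
  coefficient of dy ∧ dz: ∂f_3/∂y - ∂f_2/∂z = ∂(2*y*(-2*y - 1))/∂y - ∂(-2*x*z)/∂z = 2*x - 8*y - 2
Assembling: d(omega) = (-2*z) dx ∧ dy + (2*x - 8*y - 2) dy ∧ dz.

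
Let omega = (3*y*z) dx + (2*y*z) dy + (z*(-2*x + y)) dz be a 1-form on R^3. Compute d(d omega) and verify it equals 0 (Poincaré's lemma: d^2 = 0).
d(d omega) = 0

Step 1: d omega = sum_{i<j} (∂f_j/∂x_i - ∂f_i/∂x_j) dx_i ∧ dx_j:
  coeff of dx ∧ dy: -3*z
  coeff of dx ∧ dz: -3*y - 2*z
  coeff of dy ∧ dz: -2*y + z
Step 2: Apply d again to each 2-form coefficient. The only possible 3-form in R^3 is dx ∧ dy ∧ dz, with coefficient
  ∂(coeff of dy∧dz)/∂x - ∂(coeff of dx∧dz)/∂y + ∂(coeff of dx∧dy)/∂z
  = ∂/∂x (-2*y + z) - ∂/∂y (-3*y - 2*z) + ∂/∂z (-3*z).
Each of these terms simplifies to sums of mixed partials that cancel in pairs. The result is 0 (by equality of mixed partials for smooth functions — Schwarz / Clairaut).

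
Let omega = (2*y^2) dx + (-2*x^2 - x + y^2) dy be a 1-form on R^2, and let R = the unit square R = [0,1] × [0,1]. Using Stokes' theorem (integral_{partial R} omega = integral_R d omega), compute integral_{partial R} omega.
integral_(partial R) omega = -5

Stokes: integral_partial_R omega = integral_R d omega with d omega = (∂Q/∂x - ∂P/∂y) dx ∧ dy.
  ∂Q/∂x = -4*x - 1
  ∂P/∂y = 4*y
  integrand = ∂Q/∂x - ∂P/∂y = -4*x - 4*y - 1.
Integrating over R: integral_0^1 integral_0^1 (-4*x - 4*y - 1) dx dy = -5.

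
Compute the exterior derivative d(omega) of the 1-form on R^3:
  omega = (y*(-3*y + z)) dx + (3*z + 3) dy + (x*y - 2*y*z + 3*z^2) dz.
d(omega) = (6*y - z) dx ∧ dy + (x - 2*z - 3) dy ∧ dz

For a 1-form omega = sum_i f_i dx_i, the exterior derivative is
  d(omega) = sum_{i < j} (∂f_j/∂x_i - ∂f_i/∂x_j) dx_i ∧ dx_j.
  coefficient of dx ∧ dy: ∂f_2/∂x - ∂f_1/∂y = ∂(3*z + 3)/∂x - ∂(y*(-3*y + z))/∂y = 6*y - z
  coefficient of dy ∧ dz: ∂f_3/∂y - ∂f_2/∂z = ∂(x*y - 2*y*z + 3*z^2)/∂y - ∂(3*z + 3)/∂z = x - 2*z - 3
Assembling: d(omega) = (6*y - z) dx ∧ dy + (x - 2*z - 3) dy ∧ dz.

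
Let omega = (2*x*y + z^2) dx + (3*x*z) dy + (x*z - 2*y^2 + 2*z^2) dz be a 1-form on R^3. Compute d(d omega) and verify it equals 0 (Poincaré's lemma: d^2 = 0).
d(d omega) = 0

Step 1: d omega = sum_{i<j} (∂f_j/∂x_i - ∂f_i/∂x_j) dx_i ∧ dx_j:
  coeff of dx ∧ dy: -2*x + 3*z
  coeff of dx ∧ dz: -z
  coeff of dy ∧ dz: -3*x - 4*y
Step 2: Apply d again to each 2-form coefficient. The only possible 3-form in R^3 is dx ∧ dy ∧ dz, with coefficient
  ∂(coeff of dy∧dz)/∂x - ∂(coeff of dx∧dz)/∂y + ∂(coeff of dx∧dy)/∂z
  = ∂/∂x (-3*x - 4*y) - ∂/∂y (-z) + ∂/∂z (-2*x + 3*z).
Each of these terms simplifies to sums of mixed partials that cancel in pairs. The result is 0 (by equality of mixed partials for smooth functions — Schwarz / Clairaut).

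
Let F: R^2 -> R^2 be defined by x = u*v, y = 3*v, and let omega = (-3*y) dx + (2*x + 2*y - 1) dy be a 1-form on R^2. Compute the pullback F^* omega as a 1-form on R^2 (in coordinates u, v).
F^* omega = (-9*v^2) du + (-3*u*v + 18*v - 3) dv

Using F^*(f dg) = (f ∘ F) d(g ∘ F), substitute each coordinate x_i by F_i(u, v) in f_i, and replace dx_i by d F_i = (∂F_i/∂u) du + (∂F_i/∂v) dv.
  For the x component: f_1(F) = -9*v; d F_1 = (v) du + (u) dv
  For the y component: f_2(F) = 2*u*v + 6*v - 1; d F_2 = (0) du + (3) dv
Combining and collecting du, dv coefficients:
  coeff of du: -9*v^2
  coeff of dv: -3*u*v + 18*v - 3
F^* omega = (-9*v^2) du + (-3*u*v + 18*v - 3) dv.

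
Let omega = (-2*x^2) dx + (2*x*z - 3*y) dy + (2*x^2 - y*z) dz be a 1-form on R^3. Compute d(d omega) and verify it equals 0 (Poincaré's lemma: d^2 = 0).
d(d omega) = 0

Step 1: d omega = sum_{i<j} (∂f_j/∂x_i - ∂f_i/∂x_j) dx_i ∧ dx_j:
  coeff of dx ∧ dy: 2*z
  coeff of dx ∧ dz: 4*x
  coeff of dy ∧ dz: -2*x - z
Step 2: Apply d again to each 2-form coefficient. The only possible 3-form in R^3 is dx ∧ dy ∧ dz, with coefficient
  ∂(coeff of dy∧dz)/∂x - ∂(coeff of dx∧dz)/∂y + ∂(coeff of dx∧dy)/∂z
  = ∂/∂x (-2*x - z) - ∂/∂y (4*x) + ∂/∂z (2*z).
Each of these terms simplifies to sums of mixed partials that cancel in pairs. The result is 0 (by equality of mixed partials for smooth functions — Schwarz / Clairaut).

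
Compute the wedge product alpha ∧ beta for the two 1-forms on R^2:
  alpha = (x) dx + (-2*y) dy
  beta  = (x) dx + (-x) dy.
alpha ∧ beta = (x*(-x + 2*y)) dx ∧ dy

Distribute the wedge, using dx_i ∧ dx_j = -dx_j ∧ dx_i and dx_i ∧ dx_i = 0. For each pair (i, j) with i < j, the coefficient of dx_i ∧ dx_j in alpha ∧ beta is (alpha_i * beta_j - alpha_j * beta_i). Collecting: alpha ∧ beta = (x*(-x + 2*y)) dx ∧ dy.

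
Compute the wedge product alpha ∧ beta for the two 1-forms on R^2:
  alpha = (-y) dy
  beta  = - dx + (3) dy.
alpha ∧ beta = (-y) dx ∧ dy

Distribute the wedge, using dx_i ∧ dx_j = -dx_j ∧ dx_i and dx_i ∧ dx_i = 0. For each pair (i, j) with i < j, the coefficient of dx_i ∧ dx_j in alpha ∧ beta is (alpha_i * beta_j - alpha_j * beta_i). Collecting: alpha ∧ beta = (-y) dx ∧ dy.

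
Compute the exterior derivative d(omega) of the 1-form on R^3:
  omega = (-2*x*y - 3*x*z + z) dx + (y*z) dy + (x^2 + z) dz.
d(omega) = (2*x) dx ∧ dy + (5*x - 1) dx ∧ dz + (-y) dy ∧ dz

For a 1-form omega = sum_i f_i dx_i, the exterior derivative is
  d(omega) = sum_{i < j} (∂f_j/∂x_i - ∂f_i/∂x_j) dx_i ∧ dx_j.
  coefficient of dx ∧ dy: ∂f_2/∂x - ∂f_1/∂y = ∂(y*z)/∂x - ∂(-2*x*y - 3*x*z + z)/∂y = 2*x
  coefficient of dx ∧ dz: ∂f_3/∂x - ∂f_1/∂z = ∂(x^2 + z)/∂x - ∂(-2*x*y - 3*x*z + z)/∂z = 5*x - 1
  coefficient of dy ∧ dz: ∂f_3/∂y - ∂f_2/∂z = ∂(x^2 + z)/∂y - ∂(y*z)/∂z = -y
Assembling: d(omega) = (2*x) dx ∧ dy + (5*x - 1) dx ∧ dz + (-y) dy ∧ dz.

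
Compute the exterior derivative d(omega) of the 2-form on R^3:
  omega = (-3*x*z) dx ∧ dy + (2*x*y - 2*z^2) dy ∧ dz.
d(omega) = (-3*x + 2*y) dx ∧ dy ∧ dz

For a 2-form omega = sum_{i<j} g_{ij} dx_i ∧ dx_j, the exterior derivative is
  d(omega) = sum_{i<j} d(g_{ij}) ∧ dx_i ∧ dx_j = sum_{i<j, k} (∂g_{ij}/∂x_k) dx_k ∧ dx_i ∧ dx_j.
Expand each term, using dx_k ∧ dx_i ∧ dx_j = sgn(permutation) dx_{(a)} ∧ dx_{(b)} ∧ dx_{(c)} with (a < b < c) sorted:
  d(-3*x*z) includes (∂/∂z)(-3*x*z) dz = (-3*x) dz, which multiplied by dx ∧ dy gives (-3*x) dx ∧ dy ∧ dz
  d(2*x*y - 2*z^2) includes (∂/∂x)(2*x*y - 2*z^2) dx = (2*y) dx, which multiplied by dy ∧ dz gives (2*y) dx ∧ dy ∧ dz
Collecting like 3-forms: d(omega) = (-3*x + 2*y) dx ∧ dy ∧ dz.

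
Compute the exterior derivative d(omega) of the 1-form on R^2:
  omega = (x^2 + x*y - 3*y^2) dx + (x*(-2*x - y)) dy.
d(omega) = (-5*x + 5*y) dx ∧ dy

For a 1-form omega = sum_i f_i dx_i, the exterior derivative is
  d(omega) = sum_{i < j} (∂f_j/∂x_i - ∂f_i/∂x_j) dx_i ∧ dx_j.
  coefficient of dx ∧ dy: ∂f_2/∂x - ∂f_1/∂y = ∂(x*(-2*x - y))/∂x - ∂(x^2 + x*y - 3*y^2)/∂y = -5*x + 5*y
Assembling: d(omega) = (-5*x + 5*y) dx ∧ dy.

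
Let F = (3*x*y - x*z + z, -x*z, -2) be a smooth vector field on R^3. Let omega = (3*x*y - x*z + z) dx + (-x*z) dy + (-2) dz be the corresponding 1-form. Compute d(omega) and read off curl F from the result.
d(omega) = (x) dy ∧ dz + (1 - x) dz ∧ dx + (-3*x - z) dx ∧ dy; curl F = (x, 1 - x, -3*x - z)

d omega = sum_{i<j} (∂f_j/∂x_i - ∂f_i/∂x_j) dx_i ∧ dx_j. Under the identification (dy ∧ dz, dz ∧ dx, dx ∧ dy) ↔ (e_x, e_y, e_z), the coefficients are exactly the components of curl F. Compute:
  ∂R/∂y - ∂Q/∂z = (0) - (-x) = x
  ∂P/∂z - ∂R/∂x = (1 - x) - (0) = 1 - x
  ∂Q/∂x - ∂P/∂y = (-z) - (3*x) = -3*x - z.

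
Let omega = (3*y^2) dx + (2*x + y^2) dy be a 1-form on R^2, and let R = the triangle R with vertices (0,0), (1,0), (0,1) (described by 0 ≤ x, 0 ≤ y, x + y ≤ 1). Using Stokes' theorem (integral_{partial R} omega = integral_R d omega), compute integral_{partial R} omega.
integral_(partial R) omega = 0

Stokes: integral_partial_R omega = integral_R d omega with d omega = (∂Q/∂x - ∂P/∂y) dx ∧ dy.
  ∂Q/∂x = 2
  ∂P/∂y = 6*y
  integrand = ∂Q/∂x - ∂P/∂y = 2 - 6*y.
Integrating over R: integral_0^1 integral_0^{1-x} (2 - 6*y) dy dx = 0.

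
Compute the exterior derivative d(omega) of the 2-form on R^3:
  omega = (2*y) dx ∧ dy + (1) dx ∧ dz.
d(omega) = 0

For a 2-form omega = sum_{i<j} g_{ij} dx_i ∧ dx_j, the exterior derivative is
  d(omega) = sum_{i<j} d(g_{ij}) ∧ dx_i ∧ dx_j = sum_{i<j, k} (∂g_{ij}/∂x_k) dx_k ∧ dx_i ∧ dx_j.
Expand each term, using dx_k ∧ dx_i ∧ dx_j = sgn(permutation) dx_{(a)} ∧ dx_{(b)} ∧ dx_{(c)} with (a < b < c) sorted:

Collecting like 3-forms: d(omega) = 0.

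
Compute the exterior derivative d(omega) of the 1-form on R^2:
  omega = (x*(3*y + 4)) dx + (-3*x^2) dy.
d(omega) = (-9*x) dx ∧ dy

For a 1-form omega = sum_i f_i dx_i, the exterior derivative is
  d(omega) = sum_{i < j} (∂f_j/∂x_i - ∂f_i/∂x_j) dx_i ∧ dx_j.
  coefficient of dx ∧ dy: ∂f_2/∂x - ∂f_1/∂y = ∂(-3*x^2)/∂x - ∂(x*(3*y + 4))/∂y = -9*x
Assembling: d(omega) = (-9*x) dx ∧ dy.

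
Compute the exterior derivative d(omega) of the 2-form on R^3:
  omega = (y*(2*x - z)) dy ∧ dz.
d(omega) = (2*y) dx ∧ dy ∧ dz

For a 2-form omega = sum_{i<j} g_{ij} dx_i ∧ dx_j, the exterior derivative is
  d(omega) = sum_{i<j} d(g_{ij}) ∧ dx_i ∧ dx_j = sum_{i<j, k} (∂g_{ij}/∂x_k) dx_k ∧ dx_i ∧ dx_j.
Expand each term, using dx_k ∧ dx_i ∧ dx_j = sgn(permutation) dx_{(a)} ∧ dx_{(b)} ∧ dx_{(c)} with (a < b < c) sorted:
  d(y*(2*x - z)) includes (∂/∂x)(y*(2*x - z)) dx = (2*y) dx, which multiplied by dy ∧ dz gives (2*y) dx ∧ dy ∧ dz
Collecting like 3-forms: d(omega) = (2*y) dx ∧ dy ∧ dz.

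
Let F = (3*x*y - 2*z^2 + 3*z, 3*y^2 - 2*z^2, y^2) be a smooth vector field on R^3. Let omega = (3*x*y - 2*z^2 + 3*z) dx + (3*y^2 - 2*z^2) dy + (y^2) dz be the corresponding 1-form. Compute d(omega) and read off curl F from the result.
d(omega) = (2*y + 4*z) dy ∧ dz + (3 - 4*z) dz ∧ dx + (-3*x) dx ∧ dy; curl F = (2*y + 4*z, 3 - 4*z, -3*x)

d omega = sum_{i<j} (∂f_j/∂x_i - ∂f_i/∂x_j) dx_i ∧ dx_j. Under the identification (dy ∧ dz, dz ∧ dx, dx ∧ dy) ↔ (e_x, e_y, e_z), the coefficients are exactly the components of curl F. Compute:
  ∂R/∂y - ∂Q/∂z = (2*y) - (-4*z) = 2*y + 4*z
  ∂P/∂z - ∂R/∂x = (3 - 4*z) - (0) = 3 - 4*z
  ∂Q/∂x - ∂P/∂y = (0) - (3*x) = -3*x.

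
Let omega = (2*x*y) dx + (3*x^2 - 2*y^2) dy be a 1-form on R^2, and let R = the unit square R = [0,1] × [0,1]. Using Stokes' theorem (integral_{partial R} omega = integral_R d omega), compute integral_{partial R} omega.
integral_(partial R) omega = 2

Stokes: integral_partial_R omega = integral_R d omega with d omega = (∂Q/∂x - ∂P/∂y) dx ∧ dy.
  ∂Q/∂x = 6*x
  ∂P/∂y = 2*x
  integrand = ∂Q/∂x - ∂P/∂y = 4*x.
Integrating over R: integral_0^1 integral_0^1 (4*x) dx dy = 2.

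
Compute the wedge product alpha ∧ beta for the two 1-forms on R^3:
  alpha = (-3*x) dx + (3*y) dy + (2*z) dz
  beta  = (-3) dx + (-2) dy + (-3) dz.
alpha ∧ beta = (6*x + 9*y) dx ∧ dy + (9*x + 6*z) dx ∧ dz + (-9*y + 4*z) dy ∧ dz

Distribute the wedge, using dx_i ∧ dx_j = -dx_j ∧ dx_i and dx_i ∧ dx_i = 0. For each pair (i, j) with i < j, the coefficient of dx_i ∧ dx_j in alpha ∧ beta is (alpha_i * beta_j - alpha_j * beta_i). Collecting: alpha ∧ beta = (6*x + 9*y) dx ∧ dy + (9*x + 6*z) dx ∧ dz + (-9*y + 4*z) dy ∧ dz.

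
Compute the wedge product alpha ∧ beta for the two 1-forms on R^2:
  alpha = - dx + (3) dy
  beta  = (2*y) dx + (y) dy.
alpha ∧ beta = (-7*y) dx ∧ dy

Distribute the wedge, using dx_i ∧ dx_j = -dx_j ∧ dx_i and dx_i ∧ dx_i = 0. For each pair (i, j) with i < j, the coefficient of dx_i ∧ dx_j in alpha ∧ beta is (alpha_i * beta_j - alpha_j * beta_i). Collecting: alpha ∧ beta = (-7*y) dx ∧ dy.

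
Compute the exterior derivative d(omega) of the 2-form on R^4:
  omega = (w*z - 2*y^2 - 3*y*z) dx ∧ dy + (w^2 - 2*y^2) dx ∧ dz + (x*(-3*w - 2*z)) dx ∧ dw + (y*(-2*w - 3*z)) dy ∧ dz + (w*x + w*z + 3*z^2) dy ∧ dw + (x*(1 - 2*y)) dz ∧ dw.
d(omega) = (w + y) dx ∧ dy ∧ dz + (w + z) dx ∧ dy ∧ dw + (2*w + 2*x - 2*y + 1) dx ∧ dz ∧ dw + (-w - 2*x - 2*y - 6*z) dy ∧ dz ∧ dw

For a 2-form omega = sum_{i<j} g_{ij} dx_i ∧ dx_j, the exterior derivative is
  d(omega) = sum_{i<j} d(g_{ij}) ∧ dx_i ∧ dx_j = sum_{i<j, k} (∂g_{ij}/∂x_k) dx_k ∧ dx_i ∧ dx_j.
Expand each term, using dx_k ∧ dx_i ∧ dx_j = sgn(permutation) dx_{(a)} ∧ dx_{(b)} ∧ dx_{(c)} with (a < b < c) sorted:
  d(w*z - 2*y^2 - 3*y*z) includes (∂/∂z)(w*z - 2*y^2 - 3*y*z) dz = (w - 3*y) dz, which multiplied by dx ∧ dy gives (w - 3*y) dx ∧ dy ∧ dz
  d(w*z - 2*y^2 - 3*y*z) includes (∂/∂w)(w*z - 2*y^2 - 3*y*z) dw = (z) dw, which multiplied by dx ∧ dy gives (z) dx ∧ dy ∧ dw
  d(w^2 - 2*y^2) includes (∂/∂y)(w^2 - 2*y^2) dy = (-4*y) dy, which multiplied by dx ∧ dz gives (4*y) dx ∧ dy ∧ dz
  d(w^2 - 2*y^2) includes (∂/∂w)(w^2 - 2*y^2) dw = (2*w) dw, which multiplied by dx ∧ dz gives (2*w) dx ∧ dz ∧ dw
  d(x*(-3*w - 2*z)) includes (∂/∂z)(x*(-3*w - 2*z)) dz = (-2*x) dz, which multiplied by dx ∧ dw gives (2*x) dx ∧ dz ∧ dw
  d(y*(-2*w - 3*z)) includes (∂/∂w)(y*(-2*w - 3*z)) dw = (-2*y) dw, which multiplied by dy ∧ dz gives (-2*y) dy ∧ dz ∧ dw
  d(w*x + w*z + 3*z^2) includes (∂/∂x)(w*x + w*z + 3*z^2) dx = (w) dx, which multiplied by dy ∧ dw gives (w) dx ∧ dy ∧ dw
  d(w*x + w*z + 3*z^2) includes (∂/∂z)(w*x + w*z + 3*z^2) dz = (w + 6*z) dz, which multiplied by dy ∧ dw gives (-w - 6*z) dy ∧ dz ∧ dw
  d(x*(1 - 2*y)) includes (∂/∂x)(x*(1 - 2*y)) dx = (1 - 2*y) dx, which multiplied by dz ∧ dw gives (1 - 2*y) dx ∧ dz ∧ dw
  d(x*(1 - 2*y)) includes (∂/∂y)(x*(1 - 2*y)) dy = (-2*x) dy, which multiplied by dz ∧ dw gives (-2*x) dy ∧ dz ∧ dw
Collecting like 3-forms: d(omega) = (w + y) dx ∧ dy ∧ dz + (w + z) dx ∧ dy ∧ dw + (2*w + 2*x - 2*y + 1) dx ∧ dz ∧ dw + (-w - 2*x - 2*y - 6*z) dy ∧ dz ∧ dw.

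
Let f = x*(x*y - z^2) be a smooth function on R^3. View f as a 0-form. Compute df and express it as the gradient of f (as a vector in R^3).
df = (2*x*y - z^2) dx + (x^2) dy + (-2*x*z) dz; grad f = (2*x*y - z^2, x^2, -2*x*z)

For a 0-form f, d f = (∂f/∂x) dx + (∂f/∂y) dy + (∂f/∂z) dz. The components of the vector representation are exactly the entries of grad f in Cartesian coordinates:
  ∂f/∂x = 2*x*y - z^2
  ∂f/∂y = x^2
  ∂f/∂z = -2*x*z.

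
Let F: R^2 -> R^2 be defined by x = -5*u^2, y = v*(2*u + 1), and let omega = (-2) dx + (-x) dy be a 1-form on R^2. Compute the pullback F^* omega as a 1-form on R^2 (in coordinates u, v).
F^* omega = (10*u*(u*v + 2)) du + (u^2*(10*u + 5)) dv

Using F^*(f dg) = (f ∘ F) d(g ∘ F), substitute each coordinate x_i by F_i(u, v) in f_i, and replace dx_i by d F_i = (∂F_i/∂u) du + (∂F_i/∂v) dv.
  For the x component: f_1(F) = -2; d F_1 = (-10*u) du + (0) dv
  For the y component: f_2(F) = 5*u^2; d F_2 = (2*v) du + (2*u + 1) dv
Combining and collecting du, dv coefficients:
  coeff of du: 10*u*(u*v + 2)
  coeff of dv: u^2*(10*u + 5)
F^* omega = (10*u*(u*v + 2)) du + (u^2*(10*u + 5)) dv.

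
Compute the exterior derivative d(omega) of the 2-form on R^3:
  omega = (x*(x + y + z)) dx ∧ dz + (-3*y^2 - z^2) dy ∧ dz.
d(omega) = (-x) dx ∧ dy ∧ dz

For a 2-form omega = sum_{i<j} g_{ij} dx_i ∧ dx_j, the exterior derivative is
  d(omega) = sum_{i<j} d(g_{ij}) ∧ dx_i ∧ dx_j = sum_{i<j, k} (∂g_{ij}/∂x_k) dx_k ∧ dx_i ∧ dx_j.
Expand each term, using dx_k ∧ dx_i ∧ dx_j = sgn(permutation) dx_{(a)} ∧ dx_{(b)} ∧ dx_{(c)} with (a < b < c) sorted:
  d(x*(x + y + z)) includes (∂/∂y)(x*(x + y + z)) dy = (x) dy, which multiplied by dx ∧ dz gives (-x) dx ∧ dy ∧ dz
Collecting like 3-forms: d(omega) = (-x) dx ∧ dy ∧ dz.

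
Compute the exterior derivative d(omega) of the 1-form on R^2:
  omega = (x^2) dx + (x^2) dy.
d(omega) = (2*x) dx ∧ dy

For a 1-form omega = sum_i f_i dx_i, the exterior derivative is
  d(omega) = sum_{i < j} (∂f_j/∂x_i - ∂f_i/∂x_j) dx_i ∧ dx_j.
  coefficient of dx ∧ dy: ∂f_2/∂x - ∂f_1/∂y = ∂(x^2)/∂x - ∂(x^2)/∂y = 2*x
Assembling: d(omega) = (2*x) dx ∧ dy.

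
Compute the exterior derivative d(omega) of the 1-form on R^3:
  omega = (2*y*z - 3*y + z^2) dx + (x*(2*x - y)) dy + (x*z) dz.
d(omega) = (4*x - y - 2*z + 3) dx ∧ dy + (-2*y - z) dx ∧ dz

For a 1-form omega = sum_i f_i dx_i, the exterior derivative is
  d(omega) = sum_{i < j} (∂f_j/∂x_i - ∂f_i/∂x_j) dx_i ∧ dx_j.
  coefficient of dx ∧ dy: ∂f_2/∂x - ∂f_1/∂y = ∂(x*(2*x - y))/∂x - ∂(2*y*z - 3*y + z^2)/∂y = 4*x - y - 2*z + 3
  coefficient of dx ∧ dz: ∂f_3/∂x - ∂f_1/∂z = ∂(x*z)/∂x - ∂(2*y*z - 3*y + z^2)/∂z = -2*y - z
Assembling: d(omega) = (4*x - y - 2*z + 3) dx ∧ dy + (-2*y - z) dx ∧ dz.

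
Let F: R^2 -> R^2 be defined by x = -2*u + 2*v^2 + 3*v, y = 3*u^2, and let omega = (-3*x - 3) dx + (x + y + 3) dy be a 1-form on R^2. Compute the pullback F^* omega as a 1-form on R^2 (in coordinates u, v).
F^* omega = (18*u^3 - 12*u^2 + 12*u*v^2 + 18*u*v + 6*u + 12*v^2 + 18*v + 6) du + (24*u*v + 18*u - 24*v^3 - 54*v^2 - 39*v - 9) dv

Using F^*(f dg) = (f ∘ F) d(g ∘ F), substitute each coordinate x_i by F_i(u, v) in f_i, and replace dx_i by d F_i = (∂F_i/∂u) du + (∂F_i/∂v) dv.
  For the x component: f_1(F) = 6*u - 6*v^2 - 9*v - 3; d F_1 = (-2) du + (4*v + 3) dv
  For the y component: f_2(F) = 3*u^2 - 2*u + 2*v^2 + 3*v + 3; d F_2 = (6*u) du + (0) dv
Combining and collecting du, dv coefficients:
  coeff of du: 18*u^3 - 12*u^2 + 12*u*v^2 + 18*u*v + 6*u + 12*v^2 + 18*v + 6
  coeff of dv: 24*u*v + 18*u - 24*v^3 - 54*v^2 - 39*v - 9
F^* omega = (18*u^3 - 12*u^2 + 12*u*v^2 + 18*u*v + 6*u + 12*v^2 + 18*v + 6) du + (24*u*v + 18*u - 24*v^3 - 54*v^2 - 39*v - 9) dv.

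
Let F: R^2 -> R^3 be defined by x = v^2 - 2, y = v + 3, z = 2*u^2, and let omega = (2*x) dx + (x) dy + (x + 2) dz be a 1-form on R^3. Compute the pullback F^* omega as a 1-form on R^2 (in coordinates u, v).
F^* omega = (4*u*v^2) du + (4*v^3 + v^2 - 8*v - 2) dv

Using F^*(f dg) = (f ∘ F) d(g ∘ F), substitute each coordinate x_i by F_i(u, v) in f_i, and replace dx_i by d F_i = (∂F_i/∂u) du + (∂F_i/∂v) dv.
  For the x component: f_1(F) = 2*v^2 - 4; d F_1 = (0) du + (2*v) dv
  For the y component: f_2(F) = v^2 - 2; d F_2 = (0) du + (1) dv
  For the z component: f_3(F) = v^2; d F_3 = (4*u) du + (0) dv
Combining and collecting du, dv coefficients:
  coeff of du: 4*u*v^2
  coeff of dv: 4*v^3 + v^2 - 8*v - 2
F^* omega = (4*u*v^2) du + (4*v^3 + v^2 - 8*v - 2) dv.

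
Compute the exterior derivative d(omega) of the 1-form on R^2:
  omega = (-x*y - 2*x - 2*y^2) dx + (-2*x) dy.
d(omega) = (x + 4*y - 2) dx ∧ dy

For a 1-form omega = sum_i f_i dx_i, the exterior derivative is
  d(omega) = sum_{i < j} (∂f_j/∂x_i - ∂f_i/∂x_j) dx_i ∧ dx_j.
  coefficient of dx ∧ dy: ∂f_2/∂x - ∂f_1/∂y = ∂(-2*x)/∂x - ∂(-x*y - 2*x - 2*y^2)/∂y = x + 4*y - 2
Assembling: d(omega) = (x + 4*y - 2) dx ∧ dy.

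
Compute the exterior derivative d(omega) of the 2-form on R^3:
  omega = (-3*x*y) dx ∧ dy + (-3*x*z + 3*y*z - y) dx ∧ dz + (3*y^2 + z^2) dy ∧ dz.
d(omega) = (1 - 3*z) dx ∧ dy ∧ dz

For a 2-form omega = sum_{i<j} g_{ij} dx_i ∧ dx_j, the exterior derivative is
  d(omega) = sum_{i<j} d(g_{ij}) ∧ dx_i ∧ dx_j = sum_{i<j, k} (∂g_{ij}/∂x_k) dx_k ∧ dx_i ∧ dx_j.
Expand each term, using dx_k ∧ dx_i ∧ dx_j = sgn(permutation) dx_{(a)} ∧ dx_{(b)} ∧ dx_{(c)} with (a < b < c) sorted:
  d(-3*x*z + 3*y*z - y) includes (∂/∂y)(-3*x*z + 3*y*z - y) dy = (3*z - 1) dy, which multiplied by dx ∧ dz gives (1 - 3*z) dx ∧ dy ∧ dz
Collecting like 3-forms: d(omega) = (1 - 3*z) dx ∧ dy ∧ dz.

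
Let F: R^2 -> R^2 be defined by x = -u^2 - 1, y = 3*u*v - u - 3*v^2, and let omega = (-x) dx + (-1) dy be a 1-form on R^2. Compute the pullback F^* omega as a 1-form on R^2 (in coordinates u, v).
F^* omega = (-2*u^3 - 2*u - 3*v + 1) du + (-3*u + 6*v) dv

Using F^*(f dg) = (f ∘ F) d(g ∘ F), substitute each coordinate x_i by F_i(u, v) in f_i, and replace dx_i by d F_i = (∂F_i/∂u) du + (∂F_i/∂v) dv.
  For the x component: f_1(F) = u^2 + 1; d F_1 = (-2*u) du + (0) dv
  For the y component: f_2(F) = -1; d F_2 = (3*v - 1) du + (3*u - 6*v) dv
Combining and collecting du, dv coefficients:
  coeff of du: -2*u^3 - 2*u - 3*v + 1
  coeff of dv: -3*u + 6*v
F^* omega = (-2*u^3 - 2*u - 3*v + 1) du + (-3*u + 6*v) dv.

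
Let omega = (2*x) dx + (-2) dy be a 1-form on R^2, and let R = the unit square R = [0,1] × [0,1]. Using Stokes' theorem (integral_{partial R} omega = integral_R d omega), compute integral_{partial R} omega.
integral_(partial R) omega = 0

Stokes: integral_partial_R omega = integral_R d omega with d omega = (∂Q/∂x - ∂P/∂y) dx ∧ dy.
  ∂Q/∂x = 0
  ∂P/∂y = 0
  integrand = ∂Q/∂x - ∂P/∂y = 0.
Integrating over R: integral_0^1 integral_0^1 (0) dx dy = 0.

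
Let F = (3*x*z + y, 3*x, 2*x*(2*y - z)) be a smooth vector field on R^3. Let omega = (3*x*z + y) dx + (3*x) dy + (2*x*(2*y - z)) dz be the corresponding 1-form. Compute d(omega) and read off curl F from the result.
d(omega) = (4*x) dy ∧ dz + (3*x - 4*y + 2*z) dz ∧ dx + (2) dx ∧ dy; curl F = (4*x, 3*x - 4*y + 2*z, 2)

d omega = sum_{i<j} (∂f_j/∂x_i - ∂f_i/∂x_j) dx_i ∧ dx_j. Under the identification (dy ∧ dz, dz ∧ dx, dx ∧ dy) ↔ (e_x, e_y, e_z), the coefficients are exactly the components of curl F. Compute:
  ∂R/∂y - ∂Q/∂z = (4*x) - (0) = 4*x
  ∂P/∂z - ∂R/∂x = (3*x) - (4*y - 2*z) = 3*x - 4*y + 2*z
  ∂Q/∂x - ∂P/∂y = (3) - (1) = 2.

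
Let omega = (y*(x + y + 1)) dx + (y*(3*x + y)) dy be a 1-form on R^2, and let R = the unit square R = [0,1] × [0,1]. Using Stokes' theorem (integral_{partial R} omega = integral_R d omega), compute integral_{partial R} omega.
integral_(partial R) omega = -1

Stokes: integral_partial_R omega = integral_R d omega with d omega = (∂Q/∂x - ∂P/∂y) dx ∧ dy.
  ∂Q/∂x = 3*y
  ∂P/∂y = x + 2*y + 1
  integrand = ∂Q/∂x - ∂P/∂y = -x + y - 1.
Integrating over R: integral_0^1 integral_0^1 (-x + y - 1) dx dy = -1.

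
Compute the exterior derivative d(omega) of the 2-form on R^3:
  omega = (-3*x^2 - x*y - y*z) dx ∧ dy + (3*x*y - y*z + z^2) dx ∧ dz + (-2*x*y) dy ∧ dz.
d(omega) = (-3*x - 3*y + z) dx ∧ dy ∧ dz

For a 2-form omega = sum_{i<j} g_{ij} dx_i ∧ dx_j, the exterior derivative is
  d(omega) = sum_{i<j} d(g_{ij}) ∧ dx_i ∧ dx_j = sum_{i<j, k} (∂g_{ij}/∂x_k) dx_k ∧ dx_i ∧ dx_j.
Expand each term, using dx_k ∧ dx_i ∧ dx_j = sgn(permutation) dx_{(a)} ∧ dx_{(b)} ∧ dx_{(c)} with (a < b < c) sorted:
  d(-3*x^2 - x*y - y*z) includes (∂/∂z)(-3*x^2 - x*y - y*z) dz = (-y) dz, which multiplied by dx ∧ dy gives (-y) dx ∧ dy ∧ dz
  d(3*x*y - y*z + z^2) includes (∂/∂y)(3*x*y - y*z + z^2) dy = (3*x - z) dy, which multiplied by dx ∧ dz gives (-3*x + z) dx ∧ dy ∧ dz
  d(-2*x*y) includes (∂/∂x)(-2*x*y) dx = (-2*y) dx, which multiplied by dy ∧ dz gives (-2*y) dx ∧ dy ∧ dz
Collecting like 3-forms: d(omega) = (-3*x - 3*y + z) dx ∧ dy ∧ dz.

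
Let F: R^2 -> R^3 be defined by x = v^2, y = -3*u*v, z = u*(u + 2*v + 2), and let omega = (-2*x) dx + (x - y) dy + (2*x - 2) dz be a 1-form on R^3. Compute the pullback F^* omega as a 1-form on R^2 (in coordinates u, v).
F^* omega = (-5*u*v^2 - 4*u + v^3 + 4*v^2 - 4*v - 4) du + (-9*u^2*v + u*v^2 - 4*u - 4*v^3) dv

Using F^*(f dg) = (f ∘ F) d(g ∘ F), substitute each coordinate x_i by F_i(u, v) in f_i, and replace dx_i by d F_i = (∂F_i/∂u) du + (∂F_i/∂v) dv.
  For the x component: f_1(F) = -2*v^2; d F_1 = (0) du + (2*v) dv
  For the y component: f_2(F) = v*(3*u + v); d F_2 = (-3*v) du + (-3*u) dv
  For the z component: f_3(F) = 2*v^2 - 2; d F_3 = (2*u + 2*v + 2) du + (2*u) dv
Combining and collecting du, dv coefficients:
  coeff of du: -5*u*v^2 - 4*u + v^3 + 4*v^2 - 4*v - 4
  coeff of dv: -9*u^2*v + u*v^2 - 4*u - 4*v^3
F^* omega = (-5*u*v^2 - 4*u + v^3 + 4*v^2 - 4*v - 4) du + (-9*u^2*v + u*v^2 - 4*u - 4*v^3) dv.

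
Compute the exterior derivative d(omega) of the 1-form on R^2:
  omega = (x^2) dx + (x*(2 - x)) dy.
d(omega) = (2 - 2*x) dx ∧ dy

For a 1-form omega = sum_i f_i dx_i, the exterior derivative is
  d(omega) = sum_{i < j} (∂f_j/∂x_i - ∂f_i/∂x_j) dx_i ∧ dx_j.
  coefficient of dx ∧ dy: ∂f_2/∂x - ∂f_1/∂y = ∂(x*(2 - x))/∂x - ∂(x^2)/∂y = 2 - 2*x
Assembling: d(omega) = (2 - 2*x) dx ∧ dy.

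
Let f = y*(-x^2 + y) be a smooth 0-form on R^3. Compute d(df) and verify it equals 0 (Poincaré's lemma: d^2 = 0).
d(df) = 0

Step 1: df = sum_i (∂f/∂x_i) dx_i = (-2*x*y) dx + (-x^2 + 2*y) dy + (0) dz.
Step 2: Apply d again. Using the 1-form formula, the coefficient of dx ∧ dy in d(df) is ∂^2 f/∂x ∂y - ∂^2 f/∂y ∂x = (-2*x) - (-2*x) = 0 (equality of mixed partials for smooth f).
Similarly for dx ∧ dz and dy ∧ dz — all coefficients vanish. So d(df) = 0.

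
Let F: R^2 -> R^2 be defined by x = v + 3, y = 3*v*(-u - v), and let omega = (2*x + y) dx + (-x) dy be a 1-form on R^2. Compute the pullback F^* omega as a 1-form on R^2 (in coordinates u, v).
F^* omega = (3*v*(v + 3)) du + (9*u + 3*v^2 + 20*v + 6) dv

Using F^*(f dg) = (f ∘ F) d(g ∘ F), substitute each coordinate x_i by F_i(u, v) in f_i, and replace dx_i by d F_i = (∂F_i/∂u) du + (∂F_i/∂v) dv.
  For the x component: f_1(F) = -3*u*v - 3*v^2 + 2*v + 6; d F_1 = (0) du + (1) dv
  For the y component: f_2(F) = -v - 3; d F_2 = (-3*v) du + (-3*u - 6*v) dv
Combining and collecting du, dv coefficients:
  coeff of du: 3*v*(v + 3)
  coeff of dv: 9*u + 3*v^2 + 20*v + 6
F^* omega = (3*v*(v + 3)) du + (9*u + 3*v^2 + 20*v + 6) dv.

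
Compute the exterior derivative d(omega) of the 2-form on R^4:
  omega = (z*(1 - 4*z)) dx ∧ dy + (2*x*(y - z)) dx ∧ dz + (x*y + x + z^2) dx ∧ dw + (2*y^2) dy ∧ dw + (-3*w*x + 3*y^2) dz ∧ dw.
d(omega) = (-2*x - 8*z + 1) dx ∧ dy ∧ dz + (-x) dx ∧ dy ∧ dw + (-3*w - 2*z) dx ∧ dz ∧ dw + (6*y) dy ∧ dz ∧ dw

For a 2-form omega = sum_{i<j} g_{ij} dx_i ∧ dx_j, the exterior derivative is
  d(omega) = sum_{i<j} d(g_{ij}) ∧ dx_i ∧ dx_j = sum_{i<j, k} (∂g_{ij}/∂x_k) dx_k ∧ dx_i ∧ dx_j.
Expand each term, using dx_k ∧ dx_i ∧ dx_j = sgn(permutation) dx_{(a)} ∧ dx_{(b)} ∧ dx_{(c)} with (a < b < c) sorted:
  d(z*(1 - 4*z)) includes (∂/∂z)(z*(1 - 4*z)) dz = (1 - 8*z) dz, which multiplied by dx ∧ dy gives (1 - 8*z) dx ∧ dy ∧ dz
  d(2*x*(y - z)) includes (∂/∂y)(2*x*(y - z)) dy = (2*x) dy, which multiplied by dx ∧ dz gives (-2*x) dx ∧ dy ∧ dz
  d(x*y + x + z^2) includes (∂/∂y)(x*y + x + z^2) dy = (x) dy, which multiplied by dx ∧ dw gives (-x) dx ∧ dy ∧ dw
  d(x*y + x + z^2) includes (∂/∂z)(x*y + x + z^2) dz = (2*z) dz, which multiplied by dx ∧ dw gives (-2*z) dx ∧ dz ∧ dw
  d(-3*w*x + 3*y^2) includes (∂/∂x)(-3*w*x + 3*y^2) dx = (-3*w) dx, which multiplied by dz ∧ dw gives (-3*w) dx ∧ dz ∧ dw
  d(-3*w*x + 3*y^2) includes (∂/∂y)(-3*w*x + 3*y^2) dy = (6*y) dy, which multiplied by dz ∧ dw gives (6*y) dy ∧ dz ∧ dw
Collecting like 3-forms: d(omega) = (-2*x - 8*z + 1) dx ∧ dy ∧ dz + (-x) dx ∧ dy ∧ dw + (-3*w - 2*z) dx ∧ dz ∧ dw + (6*y) dy ∧ dz ∧ dw.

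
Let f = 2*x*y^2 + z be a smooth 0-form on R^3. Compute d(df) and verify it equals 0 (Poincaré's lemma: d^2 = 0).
d(df) = 0

Step 1: df = sum_i (∂f/∂x_i) dx_i = (2*y^2) dx + (4*x*y) dy + (1) dz.
Step 2: Apply d again. Using the 1-form formula, the coefficient of dx ∧ dy in d(df) is ∂^2 f/∂x ∂y - ∂^2 f/∂y ∂x = (4*y) - (4*y) = 0 (equality of mixed partials for smooth f).
Similarly for dx ∧ dz and dy ∧ dz — all coefficients vanish. So d(df) = 0.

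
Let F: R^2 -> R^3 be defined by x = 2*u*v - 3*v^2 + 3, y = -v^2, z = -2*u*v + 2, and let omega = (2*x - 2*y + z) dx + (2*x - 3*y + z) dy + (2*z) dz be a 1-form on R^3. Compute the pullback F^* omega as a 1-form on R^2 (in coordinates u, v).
F^* omega = (4*v*(3*u*v - 2*v^2 + 2)) du + (12*u^2*v - 24*u*v^2 + 8*u + 30*v^3 - 64*v) dv

Using F^*(f dg) = (f ∘ F) d(g ∘ F), substitute each coordinate x_i by F_i(u, v) in f_i, and replace dx_i by d F_i = (∂F_i/∂u) du + (∂F_i/∂v) dv.
  For the x component: f_1(F) = 2*u*v - 4*v^2 + 8; d F_1 = (2*v) du + (2*u - 6*v) dv
  For the y component: f_2(F) = 2*u*v - 3*v^2 + 8; d F_2 = (0) du + (-2*v) dv
  For the z component: f_3(F) = -4*u*v + 4; d F_3 = (-2*v) du + (-2*u) dv
Combining and collecting du, dv coefficients:
  coeff of du: 4*v*(3*u*v - 2*v^2 + 2)
  coeff of dv: 12*u^2*v - 24*u*v^2 + 8*u + 30*v^3 - 64*v
F^* omega = (4*v*(3*u*v - 2*v^2 + 2)) du + (12*u^2*v - 24*u*v^2 + 8*u + 30*v^3 - 64*v) dv.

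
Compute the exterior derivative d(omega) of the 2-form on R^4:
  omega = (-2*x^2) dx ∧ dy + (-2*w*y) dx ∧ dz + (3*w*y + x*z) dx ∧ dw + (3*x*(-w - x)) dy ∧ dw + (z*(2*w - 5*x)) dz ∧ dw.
d(omega) = (2*w) dx ∧ dy ∧ dz + (-x - 2*y - 5*z) dx ∧ dz ∧ dw + (-6*w - 6*x) dx ∧ dy ∧ dw

For a 2-form omega = sum_{i<j} g_{ij} dx_i ∧ dx_j, the exterior derivative is
  d(omega) = sum_{i<j} d(g_{ij}) ∧ dx_i ∧ dx_j = sum_{i<j, k} (∂g_{ij}/∂x_k) dx_k ∧ dx_i ∧ dx_j.
Expand each term, using dx_k ∧ dx_i ∧ dx_j = sgn(permutation) dx_{(a)} ∧ dx_{(b)} ∧ dx_{(c)} with (a < b < c) sorted:
  d(-2*w*y) includes (∂/∂y)(-2*w*y) dy = (-2*w) dy, which multiplied by dx ∧ dz gives (2*w) dx ∧ dy ∧ dz
  d(-2*w*y) includes (∂/∂w)(-2*w*y) dw = (-2*y) dw, which multiplied by dx ∧ dz gives (-2*y) dx ∧ dz ∧ dw
  d(3*w*y + x*z) includes (∂/∂y)(3*w*y + x*z) dy = (3*w) dy, which multiplied by dx ∧ dw gives (-3*w) dx ∧ dy ∧ dw
  d(3*w*y + x*z) includes (∂/∂z)(3*w*y + x*z) dz = (x) dz, which multiplied by dx ∧ dw gives (-x) dx ∧ dz ∧ dw
  d(3*x*(-w - x)) includes (∂/∂x)(3*x*(-w - x)) dx = (-3*w - 6*x) dx, which multiplied by dy ∧ dw gives (-3*w - 6*x) dx ∧ dy ∧ dw
  d(z*(2*w - 5*x)) includes (∂/∂x)(z*(2*w - 5*x)) dx = (-5*z) dx, which multiplied by dz ∧ dw gives (-5*z) dx ∧ dz ∧ dw
Collecting like 3-forms: d(omega) = (2*w) dx ∧ dy ∧ dz + (-x - 2*y - 5*z) dx ∧ dz ∧ dw + (-6*w - 6*x) dx ∧ dy ∧ dw.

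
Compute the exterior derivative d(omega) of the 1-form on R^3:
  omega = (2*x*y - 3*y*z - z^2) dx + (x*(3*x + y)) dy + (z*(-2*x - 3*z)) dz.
d(omega) = (4*x + y + 3*z) dx ∧ dy + (3*y) dx ∧ dz

For a 1-form omega = sum_i f_i dx_i, the exterior derivative is
  d(omega) = sum_{i < j} (∂f_j/∂x_i - ∂f_i/∂x_j) dx_i ∧ dx_j.
  coefficient of dx ∧ dy: ∂f_2/∂x - ∂f_1/∂y = ∂(x*(3*x + y))/∂x - ∂(2*x*y - 3*y*z - z^2)/∂y = 4*x + y + 3*z
  coefficient of dx ∧ dz: ∂f_3/∂x - ∂f_1/∂z = ∂(z*(-2*x - 3*z))/∂x - ∂(2*x*y - 3*y*z - z^2)/∂z = 3*y
Assembling: d(omega) = (4*x + y + 3*z) dx ∧ dy + (3*y) dx ∧ dz.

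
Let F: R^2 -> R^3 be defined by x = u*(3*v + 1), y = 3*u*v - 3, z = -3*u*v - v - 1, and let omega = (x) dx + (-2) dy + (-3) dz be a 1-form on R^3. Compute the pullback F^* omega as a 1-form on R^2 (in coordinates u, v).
F^* omega = (9*u*v^2 + 6*u*v + u + 3*v) du + (9*u^2*v + 3*u^2 + 3*u + 3) dv

Using F^*(f dg) = (f ∘ F) d(g ∘ F), substitute each coordinate x_i by F_i(u, v) in f_i, and replace dx_i by d F_i = (∂F_i/∂u) du + (∂F_i/∂v) dv.
  For the x component: f_1(F) = u*(3*v + 1); d F_1 = (3*v + 1) du + (3*u) dv
  For the y component: f_2(F) = -2; d F_2 = (3*v) du + (3*u) dv
  For the z component: f_3(F) = -3; d F_3 = (-3*v) du + (-3*u - 1) dv
Combining and collecting du, dv coefficients:
  coeff of du: 9*u*v^2 + 6*u*v + u + 3*v
  coeff of dv: 9*u^2*v + 3*u^2 + 3*u + 3
F^* omega = (9*u*v^2 + 6*u*v + u + 3*v) du + (9*u^2*v + 3*u^2 + 3*u + 3) dv.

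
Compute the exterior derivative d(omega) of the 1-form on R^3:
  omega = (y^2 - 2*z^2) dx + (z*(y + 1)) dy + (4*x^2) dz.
d(omega) = (-2*y) dx ∧ dy + (8*x + 4*z) dx ∧ dz + (-y - 1) dy ∧ dz

For a 1-form omega = sum_i f_i dx_i, the exterior derivative is
  d(omega) = sum_{i < j} (∂f_j/∂x_i - ∂f_i/∂x_j) dx_i ∧ dx_j.
  coefficient of dx ∧ dy: ∂f_2/∂x - ∂f_1/∂y = ∂(z*(y + 1))/∂x - ∂(y^2 - 2*z^2)/∂y = -2*y
  coefficient of dx ∧ dz: ∂f_3/∂x - ∂f_1/∂z = ∂(4*x^2)/∂x - ∂(y^2 - 2*z^2)/∂z = 8*x + 4*z
  coefficient of dy ∧ dz: ∂f_3/∂y - ∂f_2/∂z = ∂(4*x^2)/∂y - ∂(z*(y + 1))/∂z = -y - 1
Assembling: d(omega) = (-2*y) dx ∧ dy + (8*x + 4*z) dx ∧ dz + (-y - 1) dy ∧ dz.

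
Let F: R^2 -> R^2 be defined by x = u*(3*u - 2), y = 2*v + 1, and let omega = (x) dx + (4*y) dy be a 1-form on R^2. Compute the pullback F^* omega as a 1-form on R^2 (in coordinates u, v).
F^* omega = (2*u*(9*u^2 - 9*u + 2)) du + (16*v + 8) dv

Using F^*(f dg) = (f ∘ F) d(g ∘ F), substitute each coordinate x_i by F_i(u, v) in f_i, and replace dx_i by d F_i = (∂F_i/∂u) du + (∂F_i/∂v) dv.
  For the x component: f_1(F) = u*(3*u - 2); d F_1 = (6*u - 2) du + (0) dv
  For the y component: f_2(F) = 8*v + 4; d F_2 = (0) du + (2) dv
Combining and collecting du, dv coefficients:
  coeff of du: 2*u*(9*u^2 - 9*u + 2)
  coeff of dv: 16*v + 8
F^* omega = (2*u*(9*u^2 - 9*u + 2)) du + (16*v + 8) dv.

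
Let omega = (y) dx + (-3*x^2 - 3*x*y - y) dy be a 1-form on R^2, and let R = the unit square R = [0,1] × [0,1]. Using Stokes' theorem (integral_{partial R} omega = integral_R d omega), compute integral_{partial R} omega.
integral_(partial R) omega = -11/2

Stokes: integral_partial_R omega = integral_R d omega with d omega = (∂Q/∂x - ∂P/∂y) dx ∧ dy.
  ∂Q/∂x = -6*x - 3*y
  ∂P/∂y = 1
  integrand = ∂Q/∂x - ∂P/∂y = -6*x - 3*y - 1.
Integrating over R: integral_0^1 integral_0^1 (-6*x - 3*y - 1) dx dy = -11/2.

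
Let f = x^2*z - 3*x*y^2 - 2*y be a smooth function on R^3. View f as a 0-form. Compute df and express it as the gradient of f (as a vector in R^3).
df = (2*x*z - 3*y^2) dx + (-6*x*y - 2) dy + (x^2) dz; grad f = (2*x*z - 3*y^2, -6*x*y - 2, x^2)

For a 0-form f, d f = (∂f/∂x) dx + (∂f/∂y) dy + (∂f/∂z) dz. The components of the vector representation are exactly the entries of grad f in Cartesian coordinates:
  ∂f/∂x = 2*x*z - 3*y^2
  ∂f/∂y = -6*x*y - 2
  ∂f/∂z = x^2.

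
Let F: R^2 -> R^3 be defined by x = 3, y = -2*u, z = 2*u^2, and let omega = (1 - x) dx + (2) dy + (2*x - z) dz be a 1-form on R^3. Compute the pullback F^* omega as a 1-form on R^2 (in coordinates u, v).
F^* omega = (-8*u^3 + 24*u - 4) du

Using F^*(f dg) = (f ∘ F) d(g ∘ F), substitute each coordinate x_i by F_i(u, v) in f_i, and replace dx_i by d F_i = (∂F_i/∂u) du + (∂F_i/∂v) dv.
  For the x component: f_1(F) = -2; d F_1 = (0) du + (0) dv
  For the y component: f_2(F) = 2; d F_2 = (-2) du + (0) dv
  For the z component: f_3(F) = 6 - 2*u^2; d F_3 = (4*u) du + (0) dv
Combining and collecting du, dv coefficients:
  coeff of du: -8*u^3 + 24*u - 4
  coeff of dv: 0
F^* omega = (-8*u^3 + 24*u - 4) du.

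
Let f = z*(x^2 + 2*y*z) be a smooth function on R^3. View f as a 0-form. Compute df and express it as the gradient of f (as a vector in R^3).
df = (2*x*z) dx + (2*z^2) dy + (x^2 + 4*y*z) dz; grad f = (2*x*z, 2*z^2, x^2 + 4*y*z)

For a 0-form f, d f = (∂f/∂x) dx + (∂f/∂y) dy + (∂f/∂z) dz. The components of the vector representation are exactly the entries of grad f in Cartesian coordinates:
  ∂f/∂x = 2*x*z
  ∂f/∂y = 2*z^2
  ∂f/∂z = x^2 + 4*y*z.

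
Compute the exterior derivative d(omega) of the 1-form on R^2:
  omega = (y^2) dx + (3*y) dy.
d(omega) = (-2*y) dx ∧ dy

For a 1-form omega = sum_i f_i dx_i, the exterior derivative is
  d(omega) = sum_{i < j} (∂f_j/∂x_i - ∂f_i/∂x_j) dx_i ∧ dx_j.
  coefficient of dx ∧ dy: ∂f_2/∂x - ∂f_1/∂y = ∂(3*y)/∂x - ∂(y^2)/∂y = -2*y
Assembling: d(omega) = (-2*y) dx ∧ dy.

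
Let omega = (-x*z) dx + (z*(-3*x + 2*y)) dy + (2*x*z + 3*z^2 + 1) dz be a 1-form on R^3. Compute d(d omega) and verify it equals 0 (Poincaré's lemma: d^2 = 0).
d(d omega) = 0

Step 1: d omega = sum_{i<j} (∂f_j/∂x_i - ∂f_i/∂x_j) dx_i ∧ dx_j:
  coeff of dx ∧ dy: -3*z
  coeff of dx ∧ dz: x + 2*z
  coeff of dy ∧ dz: 3*x - 2*y
Step 2: Apply d again to each 2-form coefficient. The only possible 3-form in R^3 is dx ∧ dy ∧ dz, with coefficient
  ∂(coeff of dy∧dz)/∂x - ∂(coeff of dx∧dz)/∂y + ∂(coeff of dx∧dy)/∂z
  = ∂/∂x (3*x - 2*y) - ∂/∂y (x + 2*z) + ∂/∂z (-3*z).
Each of these terms simplifies to sums of mixed partials that cancel in pairs. The result is 0 (by equality of mixed partials for smooth functions — Schwarz / Clairaut).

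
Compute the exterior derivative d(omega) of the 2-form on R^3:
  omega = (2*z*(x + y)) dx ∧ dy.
d(omega) = (2*x + 2*y) dx ∧ dy ∧ dz

For a 2-form omega = sum_{i<j} g_{ij} dx_i ∧ dx_j, the exterior derivative is
  d(omega) = sum_{i<j} d(g_{ij}) ∧ dx_i ∧ dx_j = sum_{i<j, k} (∂g_{ij}/∂x_k) dx_k ∧ dx_i ∧ dx_j.
Expand each term, using dx_k ∧ dx_i ∧ dx_j = sgn(permutation) dx_{(a)} ∧ dx_{(b)} ∧ dx_{(c)} with (a < b < c) sorted:
  d(2*z*(x + y)) includes (∂/∂z)(2*z*(x + y)) dz = (2*x + 2*y) dz, which multiplied by dx ∧ dy gives (2*x + 2*y) dx ∧ dy ∧ dz
Collecting like 3-forms: d(omega) = (2*x + 2*y) dx ∧ dy ∧ dz.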